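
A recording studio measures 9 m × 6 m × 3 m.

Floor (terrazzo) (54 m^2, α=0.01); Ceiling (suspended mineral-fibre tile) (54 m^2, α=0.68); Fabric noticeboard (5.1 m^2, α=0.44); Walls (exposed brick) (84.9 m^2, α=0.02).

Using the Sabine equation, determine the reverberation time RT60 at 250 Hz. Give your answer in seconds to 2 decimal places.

Summing Sᵢαᵢ: 0.540 + 36.720 + 2.244 + 1.698 → A = 41.202 sabins.
Room volume: 162 m³.
Sabine: RT60 = 0.161 × 162 / 41.202 = 0.63 s.

0.63 sec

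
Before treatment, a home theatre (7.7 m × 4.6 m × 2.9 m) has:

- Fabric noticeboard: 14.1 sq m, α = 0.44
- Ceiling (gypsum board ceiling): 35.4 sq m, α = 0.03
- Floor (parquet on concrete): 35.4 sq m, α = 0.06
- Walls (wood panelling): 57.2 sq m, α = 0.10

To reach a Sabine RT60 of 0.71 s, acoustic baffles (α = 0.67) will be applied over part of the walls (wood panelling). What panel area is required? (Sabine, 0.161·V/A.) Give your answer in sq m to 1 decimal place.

14.4

Equivalent absorption area: A₁ = 14.1·0.44 + 35.4·0.03 + 35.4·0.06 + 57.2·0.10 = 15.110 sq m.
Required A₂ = 0.161·102.718/0.71 = 23.292 sabins.
Absorption to add: 23.292 − 15.110 = 8.182 sabins.
Each sq m of panel replacing the walls (wood panelling) adds (0.67 − 0.10) = 0.57 sabins.
Area = ΔA/Δα = 8.182/0.57 = 14.4 sq m.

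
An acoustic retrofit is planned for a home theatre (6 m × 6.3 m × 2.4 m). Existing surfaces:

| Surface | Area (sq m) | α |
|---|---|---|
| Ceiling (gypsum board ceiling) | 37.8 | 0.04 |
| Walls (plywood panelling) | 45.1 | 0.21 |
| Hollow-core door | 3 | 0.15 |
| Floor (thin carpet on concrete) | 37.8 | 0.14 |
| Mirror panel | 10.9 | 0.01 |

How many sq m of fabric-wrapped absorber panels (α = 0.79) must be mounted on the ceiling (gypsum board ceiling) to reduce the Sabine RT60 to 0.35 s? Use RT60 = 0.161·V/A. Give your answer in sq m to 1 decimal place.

33.2

A₁ = Σ Sᵢαᵢ = 37.8×0.04 + 45.1×0.21 + 3×0.15 + 37.8×0.14 + 10.9×0.01 = 16.834 sabins.
V = 90.72 m³. Target absorption A₂ = 0.161 × 90.72 / 0.35 = 41.731 sabins.
ΔA needed = 41.731 − 16.834 = 24.897 sabins.
Net gain per sq m: Δα = 0.79 − 0.04 = 0.75.
Panel area = 24.897 / 0.75 = 33.2 sq m.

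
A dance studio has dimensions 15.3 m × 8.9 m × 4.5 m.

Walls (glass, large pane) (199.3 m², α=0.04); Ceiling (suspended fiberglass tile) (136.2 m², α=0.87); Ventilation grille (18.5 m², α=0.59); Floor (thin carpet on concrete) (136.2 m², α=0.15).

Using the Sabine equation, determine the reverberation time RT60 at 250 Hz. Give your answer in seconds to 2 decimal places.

Summing Sᵢαᵢ: 7.972 + 118.494 + 10.915 + 20.430 → A = 157.811 sabins.
V = 15.3·8.9·4.5 = 612.765 m³.
RT60 = 0.161 · V / A = 0.161 × 612.765 / 157.811 = 0.63 s.

0.63 seconds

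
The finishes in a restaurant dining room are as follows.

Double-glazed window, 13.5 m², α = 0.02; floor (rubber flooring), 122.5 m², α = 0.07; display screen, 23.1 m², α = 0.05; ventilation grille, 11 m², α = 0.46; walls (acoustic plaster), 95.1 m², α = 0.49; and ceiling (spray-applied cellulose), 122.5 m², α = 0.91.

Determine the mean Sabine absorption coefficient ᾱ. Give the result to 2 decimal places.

Total surface area S = 387.7 m².
Weighted sum Σ Sα = 173.134.
ᾱ = 173.134 / 387.7 = 0.45.

0.45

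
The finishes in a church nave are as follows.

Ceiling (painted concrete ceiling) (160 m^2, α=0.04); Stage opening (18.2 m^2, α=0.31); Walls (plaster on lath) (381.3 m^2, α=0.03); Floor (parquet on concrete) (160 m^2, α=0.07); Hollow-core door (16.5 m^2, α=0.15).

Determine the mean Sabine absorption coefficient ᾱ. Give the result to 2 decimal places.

0.05

S = Σ Sᵢ = 160 + 18.2 + 381.3 + 160 + 16.5 = 736.0 m^2.
Weighted sum Σ Sα = 37.156.
ᾱ = A/S = 0.05.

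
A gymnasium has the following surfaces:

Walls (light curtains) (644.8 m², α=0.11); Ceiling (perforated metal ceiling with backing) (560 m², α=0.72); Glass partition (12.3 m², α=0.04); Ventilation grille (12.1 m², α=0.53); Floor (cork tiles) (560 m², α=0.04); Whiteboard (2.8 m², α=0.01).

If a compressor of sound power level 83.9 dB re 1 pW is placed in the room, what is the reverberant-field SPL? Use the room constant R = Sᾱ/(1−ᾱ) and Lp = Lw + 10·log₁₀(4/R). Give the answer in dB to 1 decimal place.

61.5 dB

A = 503.461 sabins; S = 1792.0 m².
ᾱ = 0.2809, so room constant R = A/(1−ᾱ) = 700.127 m².
Lp = Lw + 10 log₁₀(4/R) = 83.9 -22.43 = 61.5 dB.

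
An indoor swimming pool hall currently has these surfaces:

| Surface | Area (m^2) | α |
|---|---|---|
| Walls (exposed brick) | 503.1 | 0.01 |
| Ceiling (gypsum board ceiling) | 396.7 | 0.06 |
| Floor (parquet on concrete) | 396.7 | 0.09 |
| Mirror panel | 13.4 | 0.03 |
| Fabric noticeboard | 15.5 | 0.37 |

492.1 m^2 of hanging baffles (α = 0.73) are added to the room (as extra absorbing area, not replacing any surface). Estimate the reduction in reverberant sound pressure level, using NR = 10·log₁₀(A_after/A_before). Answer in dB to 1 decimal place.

7.8 dB

Summing Sᵢαᵢ: 5.031 + 23.802 + 35.703 + 0.402 + 5.735 → A_before = 70.673 sabins.
Added absorption = 492.1 × 0.73 = 359.233 sabins.
A_after = 70.673 + 359.233 = 429.906 sabins.
NR = 10·log₁₀(429.906/70.673) = 7.8 dB.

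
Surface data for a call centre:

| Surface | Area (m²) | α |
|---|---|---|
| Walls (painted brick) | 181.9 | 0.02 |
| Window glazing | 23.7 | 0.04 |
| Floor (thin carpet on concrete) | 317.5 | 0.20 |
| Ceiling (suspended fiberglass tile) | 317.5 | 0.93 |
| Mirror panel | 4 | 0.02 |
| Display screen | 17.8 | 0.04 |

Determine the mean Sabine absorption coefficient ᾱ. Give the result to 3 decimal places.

0.422

S = Σ Sᵢ = 181.9 + 23.7 + 317.5 + 317.5 + 4 + 17.8 = 862.4 m².
Σ(Sᵢαᵢ) = 181.9×0.02 + 23.7×0.04 + 317.5×0.20 + 317.5×0.93 + 4×0.02 + 17.8×0.04 = 364.153.
ᾱ = A/S = 0.422.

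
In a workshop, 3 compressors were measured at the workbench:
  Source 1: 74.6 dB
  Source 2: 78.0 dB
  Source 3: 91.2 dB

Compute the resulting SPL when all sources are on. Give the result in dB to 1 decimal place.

91.5 dB

Sum in the linear (power) domain: Σ 10^(Lᵢ/10) = 10^(74.6/10) + 10^(78.0/10) + 10^(91.2/10) = 1.41e+09.
Combined level = 10 log₁₀(1.41e+09) = 91.5 dB.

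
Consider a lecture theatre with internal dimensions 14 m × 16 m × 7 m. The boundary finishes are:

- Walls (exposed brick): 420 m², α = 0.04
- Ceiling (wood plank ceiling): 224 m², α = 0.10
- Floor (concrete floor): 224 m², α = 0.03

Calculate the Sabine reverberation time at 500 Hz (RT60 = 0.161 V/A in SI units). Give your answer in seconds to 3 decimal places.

5.498 sec

Summing Sᵢαᵢ: 16.800 + 22.400 + 6.720 → A = 45.920 sabins.
Room volume: 1568 m³.
T = 0.161 V/A = 0.161·1568/45.920 = 5.498 s.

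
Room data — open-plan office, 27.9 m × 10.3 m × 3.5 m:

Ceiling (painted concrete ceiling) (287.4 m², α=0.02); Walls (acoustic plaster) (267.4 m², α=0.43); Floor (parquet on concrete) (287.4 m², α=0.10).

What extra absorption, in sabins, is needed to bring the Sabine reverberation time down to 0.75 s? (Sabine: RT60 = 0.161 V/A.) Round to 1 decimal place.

Summing Sᵢαᵢ: 5.748 + 114.982 + 28.740 → A₁ = 149.470 sabins.
Target A₂ = 0.161·1005.795/0.75 = 215.911 sabins (V = 1005.795 m³).
Additional absorption ΔA = 215.911 − 149.470 = 66.4 sabins.

66.4 sabins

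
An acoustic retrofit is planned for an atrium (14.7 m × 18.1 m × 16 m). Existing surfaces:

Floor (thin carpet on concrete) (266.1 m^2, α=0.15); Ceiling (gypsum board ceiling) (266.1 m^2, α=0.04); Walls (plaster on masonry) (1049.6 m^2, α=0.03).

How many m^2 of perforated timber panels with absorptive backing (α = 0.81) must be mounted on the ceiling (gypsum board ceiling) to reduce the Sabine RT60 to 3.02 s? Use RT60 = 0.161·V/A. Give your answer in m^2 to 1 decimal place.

Summing Sᵢαᵢ: 39.915 + 10.644 + 31.488 → A₁ = 82.047 sabins.
Required A₂ = 0.161·4257.12/3.02 = 226.952 sabins.
ΔA needed = 226.952 − 82.047 = 144.905 sabins.
Each m^2 of panel replacing the ceiling (gypsum board ceiling) adds (0.81 − 0.04) = 0.77 sabins.
Area = ΔA/Δα = 144.905/0.77 = 188.2 m^2.

188.2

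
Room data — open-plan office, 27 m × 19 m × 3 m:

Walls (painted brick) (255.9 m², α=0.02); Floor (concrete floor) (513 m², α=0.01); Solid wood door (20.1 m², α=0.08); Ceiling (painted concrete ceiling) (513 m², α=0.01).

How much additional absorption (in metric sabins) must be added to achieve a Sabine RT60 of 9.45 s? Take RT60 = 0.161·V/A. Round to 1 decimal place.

9.2 sabins

Total absorption A₁ = 255.9·0.02 + 513·0.01 + 20.1·0.08 + 513·0.01
  = 5.118 + 5.130 + 1.608 + 5.130 = 16.986 m² sabins.
Target A₂ = 0.161·1539/9.45 = 26.220 sabins (V = 1539 m³).
Additional absorption ΔA = 26.220 − 16.986 = 9.2 sabins.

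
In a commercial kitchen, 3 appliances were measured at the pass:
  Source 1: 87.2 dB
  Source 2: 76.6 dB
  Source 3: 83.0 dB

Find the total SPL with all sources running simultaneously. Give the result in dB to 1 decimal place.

88.9 dB

Σ 10^(Lᵢ/10) = 7.7e+08.
Combined level = 10 log₁₀(7.7e+08) = 88.9 dB.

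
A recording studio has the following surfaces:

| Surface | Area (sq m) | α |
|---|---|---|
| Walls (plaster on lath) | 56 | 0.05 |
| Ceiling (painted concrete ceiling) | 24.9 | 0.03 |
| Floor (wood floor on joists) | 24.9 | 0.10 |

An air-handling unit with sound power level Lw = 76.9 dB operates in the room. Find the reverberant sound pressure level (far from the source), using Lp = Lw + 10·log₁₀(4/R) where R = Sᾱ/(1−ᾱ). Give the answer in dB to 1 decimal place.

Σ(Sᵢαᵢ) = 56×0.05 + 24.9×0.03 + 24.9×0.10 = 6.037; total area S = 105.8 sq m.
ᾱ = 0.0571, so room constant R = A/(1−ᾱ) = 6.403 sq m.
Lp = 76.9 + 10·log₁₀(4/6.403) = 76.9 + (-2.04) = 74.9 dB.

74.9 dB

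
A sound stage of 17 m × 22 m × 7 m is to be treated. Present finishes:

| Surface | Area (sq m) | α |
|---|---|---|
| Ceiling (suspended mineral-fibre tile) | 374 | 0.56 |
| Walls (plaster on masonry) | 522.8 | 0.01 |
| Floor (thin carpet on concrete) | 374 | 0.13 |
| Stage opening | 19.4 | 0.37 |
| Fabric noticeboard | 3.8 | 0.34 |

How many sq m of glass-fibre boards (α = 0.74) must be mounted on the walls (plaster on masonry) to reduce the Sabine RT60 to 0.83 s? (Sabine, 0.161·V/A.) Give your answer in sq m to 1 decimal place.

Total absorption A₁ = 374·0.56 + 522.8·0.01 + 374·0.13 + 19.4·0.37 + 3.8·0.34
  = 209.440 + 5.228 + 48.620 + 7.178 + 1.292 = 271.758 sq m sabins.
V = 2618 m³. Target absorption A₂ = 0.161 × 2618 / 0.83 = 507.829 sabins.
Absorption to add: 507.829 − 271.758 = 236.071 sabins.
Net gain per sq m: Δα = 0.74 − 0.01 = 0.73.
Panel area = 236.071 / 0.73 = 323.4 sq m.

323.4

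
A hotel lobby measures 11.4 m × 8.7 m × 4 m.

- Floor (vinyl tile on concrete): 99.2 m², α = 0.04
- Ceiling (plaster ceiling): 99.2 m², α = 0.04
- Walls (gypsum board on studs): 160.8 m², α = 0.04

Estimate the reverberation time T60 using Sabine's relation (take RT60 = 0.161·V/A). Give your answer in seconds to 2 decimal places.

4.45 s

Total absorption A = 99.2·0.04 + 99.2·0.04 + 160.8·0.04
  = 3.968 + 3.968 + 6.432 = 14.368 m² sabins.
Volume V = 11.4 × 8.7 × 4 = 396.72 m³.
RT60 = 0.161 · V / A = 0.161 × 396.72 / 14.368 = 4.45 s.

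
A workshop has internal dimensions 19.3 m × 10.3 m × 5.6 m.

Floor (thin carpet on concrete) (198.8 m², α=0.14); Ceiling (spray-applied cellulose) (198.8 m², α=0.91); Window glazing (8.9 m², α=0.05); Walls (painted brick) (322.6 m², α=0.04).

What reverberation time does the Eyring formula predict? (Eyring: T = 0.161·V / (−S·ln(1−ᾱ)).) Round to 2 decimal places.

0.68 sec

S = Σ Sᵢ = 729.1 m².
Σ(Sᵢαᵢ) = 198.8·0.14 + 198.8·0.91 + 8.9·0.05 + 322.6·0.04 = 222.089.
Mean coefficient ᾱ = A/S = 0.3046.
−S·ln(1−ᾱ) = −729.1 × ln(1 − 0.3046) = 264.859.
V = 19.3 × 10.3 × 5.6 = 1113.224 m³.
T = 0.161·V/[−S·ln(1−ᾱ)] = 0.161·1113.224/264.859 = 0.68 s.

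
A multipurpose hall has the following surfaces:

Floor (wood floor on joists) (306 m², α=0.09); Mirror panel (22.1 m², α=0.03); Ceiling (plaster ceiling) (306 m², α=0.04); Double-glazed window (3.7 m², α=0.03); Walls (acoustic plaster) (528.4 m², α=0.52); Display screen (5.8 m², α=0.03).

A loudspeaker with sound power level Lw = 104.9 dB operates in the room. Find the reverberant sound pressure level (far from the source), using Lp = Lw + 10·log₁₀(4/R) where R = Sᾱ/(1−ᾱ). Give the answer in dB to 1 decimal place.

A = 315.496 sabins; S = 1172.0 m².
ᾱ = 315.496/1172.0 = 0.2692; R = Sᾱ/(1−ᾱ) = 315.496/(1−0.2692) = 431.713 m².
Lp = 104.9 + 10·log₁₀(4/431.713) = 104.9 + (-20.33) = 84.6 dB.

84.6 dB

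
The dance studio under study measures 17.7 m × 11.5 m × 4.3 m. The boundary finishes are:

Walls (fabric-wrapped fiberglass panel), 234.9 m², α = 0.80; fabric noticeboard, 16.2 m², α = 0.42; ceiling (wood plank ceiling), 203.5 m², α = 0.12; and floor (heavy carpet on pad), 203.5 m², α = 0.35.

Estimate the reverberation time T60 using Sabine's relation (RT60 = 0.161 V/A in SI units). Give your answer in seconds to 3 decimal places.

0.485 s

A = Σ Sᵢαᵢ = 234.9×0.80 + 16.2×0.42 + 203.5×0.12 + 203.5×0.35 = 290.369 sabins.
Room volume: 875.265 m³.
RT60 = 0.161 · V / A = 0.161 × 875.265 / 290.369 = 0.485 s.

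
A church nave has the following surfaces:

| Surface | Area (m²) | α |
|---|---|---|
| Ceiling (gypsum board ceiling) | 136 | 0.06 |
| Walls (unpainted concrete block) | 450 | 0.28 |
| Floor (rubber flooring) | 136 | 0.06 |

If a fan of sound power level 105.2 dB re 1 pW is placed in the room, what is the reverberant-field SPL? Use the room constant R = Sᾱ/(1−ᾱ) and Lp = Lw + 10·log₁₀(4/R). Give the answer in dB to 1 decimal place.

A = 142.320 sabins; S = 722.0 m².
ᾱ = 142.320/722.0 = 0.1971; R = Sᾱ/(1−ᾱ) = 142.320/(1−0.1971) = 177.257 m².
Lp = Lw + 10 log₁₀(4/R) = 105.2 -16.47 = 88.7 dB.

88.7 dB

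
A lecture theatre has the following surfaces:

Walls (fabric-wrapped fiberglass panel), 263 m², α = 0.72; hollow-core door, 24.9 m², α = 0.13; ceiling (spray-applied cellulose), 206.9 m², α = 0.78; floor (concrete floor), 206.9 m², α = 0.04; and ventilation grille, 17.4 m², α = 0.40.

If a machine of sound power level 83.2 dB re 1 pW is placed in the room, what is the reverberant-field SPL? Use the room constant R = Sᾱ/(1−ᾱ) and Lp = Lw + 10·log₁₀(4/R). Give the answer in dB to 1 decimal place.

60.4 dB

Σ(Sᵢαᵢ) = 263·0.72 + 24.9·0.13 + 206.9·0.78 + 206.9·0.04 + 17.4·0.40 = 369.215; total area S = 719.1 m².
ᾱ = 369.215/719.1 = 0.5134; R = Sᾱ/(1−ᾱ) = 369.215/(1−0.5134) = 758.765 m².
Lp = 83.2 + 10·log₁₀(4/758.765) = 83.2 + (-22.78) = 60.4 dB.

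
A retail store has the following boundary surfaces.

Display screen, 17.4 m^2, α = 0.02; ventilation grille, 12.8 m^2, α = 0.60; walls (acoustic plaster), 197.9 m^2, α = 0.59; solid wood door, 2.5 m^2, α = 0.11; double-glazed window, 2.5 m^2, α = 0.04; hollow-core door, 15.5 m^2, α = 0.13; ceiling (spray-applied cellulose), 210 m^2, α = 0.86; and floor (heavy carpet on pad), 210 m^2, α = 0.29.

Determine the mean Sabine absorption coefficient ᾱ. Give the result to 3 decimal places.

0.551

Total surface area S = 668.6 m^2.
A = 17.4·0.02 + 12.8·0.60 + 197.9·0.59 + 2.5·0.11 + 2.5·0.04 + 15.5·0.13 + 210·0.86 + 210·0.29 = 368.679 sabins.
ᾱ = 368.679 / 668.6 = 0.551.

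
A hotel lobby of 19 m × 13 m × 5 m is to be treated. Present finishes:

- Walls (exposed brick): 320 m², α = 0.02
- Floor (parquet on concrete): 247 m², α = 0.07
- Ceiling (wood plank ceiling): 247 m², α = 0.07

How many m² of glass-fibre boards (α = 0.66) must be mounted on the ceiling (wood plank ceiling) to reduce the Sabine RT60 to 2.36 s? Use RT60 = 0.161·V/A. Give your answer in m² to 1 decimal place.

73.3

A₁ = Σ Sᵢαᵢ = 320*0.02 + 247*0.07 + 247*0.07 = 40.980 sabins.
V = 1235 m³. Target absorption A₂ = 0.161 × 1235 / 2.36 = 84.252 sabins.
Absorption to add: 84.252 − 40.980 = 43.272 sabins.
Net gain per m²: Δα = 0.66 − 0.07 = 0.59.
Area = ΔA/Δα = 43.272/0.59 = 73.3 m².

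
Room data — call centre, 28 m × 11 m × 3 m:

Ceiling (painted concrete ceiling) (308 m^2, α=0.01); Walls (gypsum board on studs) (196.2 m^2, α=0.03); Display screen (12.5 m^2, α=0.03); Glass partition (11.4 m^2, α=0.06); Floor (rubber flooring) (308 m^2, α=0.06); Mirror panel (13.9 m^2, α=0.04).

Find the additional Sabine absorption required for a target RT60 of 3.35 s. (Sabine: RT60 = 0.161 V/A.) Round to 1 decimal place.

15.3 sabins

A₁ = Σ Sᵢαᵢ = 308*0.01 + 196.2*0.03 + 12.5*0.03 + 11.4*0.06 + 308*0.06 + 13.9*0.04 = 29.061 sabins.
For T = 3.35 s, need A₂ = 0.161·V/T = 0.161·924/3.35 = 44.407 sabins.
Shortfall: 44.407 − 29.061 = 15.3 sabins.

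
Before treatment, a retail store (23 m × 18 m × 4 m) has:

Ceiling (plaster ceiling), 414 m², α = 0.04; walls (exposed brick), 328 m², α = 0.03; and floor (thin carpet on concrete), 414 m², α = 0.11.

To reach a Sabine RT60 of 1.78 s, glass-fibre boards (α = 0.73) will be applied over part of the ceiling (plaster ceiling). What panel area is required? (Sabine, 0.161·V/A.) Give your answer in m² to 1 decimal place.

112.8

Total absorption A₁ = 414*0.04 + 328*0.03 + 414*0.11
  = 16.560 + 9.840 + 45.540 = 71.940 m² sabins.
V = 1656 m³. Target absorption A₂ = 0.161 × 1656 / 1.78 = 149.784 sabins.
Absorption to add: 149.784 − 71.940 = 77.844 sabins.
Each m² of panel replacing the ceiling (plaster ceiling) adds (0.73 − 0.04) = 0.69 sabins.
Area = ΔA/Δα = 77.844/0.69 = 112.8 m².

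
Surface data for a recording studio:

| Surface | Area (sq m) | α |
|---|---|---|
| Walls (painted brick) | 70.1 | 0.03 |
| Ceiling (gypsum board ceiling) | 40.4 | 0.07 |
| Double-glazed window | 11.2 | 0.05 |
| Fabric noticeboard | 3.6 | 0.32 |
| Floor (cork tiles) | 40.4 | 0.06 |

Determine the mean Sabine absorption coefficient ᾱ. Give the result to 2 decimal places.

S = Σ Sᵢ = 70.1 + 40.4 + 11.2 + 3.6 + 40.4 = 165.7 sq m.
A = 70.1×0.03 + 40.4×0.07 + 11.2×0.05 + 3.6×0.32 + 40.4×0.06 = 9.067 sabins.
ᾱ = A/S = 0.05.

0.05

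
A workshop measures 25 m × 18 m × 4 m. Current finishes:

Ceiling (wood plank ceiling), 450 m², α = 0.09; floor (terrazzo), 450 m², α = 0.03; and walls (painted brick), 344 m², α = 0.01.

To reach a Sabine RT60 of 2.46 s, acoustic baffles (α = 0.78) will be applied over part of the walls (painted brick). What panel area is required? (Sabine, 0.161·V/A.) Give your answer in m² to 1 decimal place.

A₁ = Σ Sᵢαᵢ = 450×0.09 + 450×0.03 + 344×0.01 = 57.440 sabins.
Required A₂ = 0.161·1800/2.46 = 117.805 sabins.
ΔA needed = 117.805 − 57.440 = 60.365 sabins.
Net gain per m²: Δα = 0.78 − 0.01 = 0.77.
Area = ΔA/Δα = 60.365/0.77 = 78.4 m².

78.4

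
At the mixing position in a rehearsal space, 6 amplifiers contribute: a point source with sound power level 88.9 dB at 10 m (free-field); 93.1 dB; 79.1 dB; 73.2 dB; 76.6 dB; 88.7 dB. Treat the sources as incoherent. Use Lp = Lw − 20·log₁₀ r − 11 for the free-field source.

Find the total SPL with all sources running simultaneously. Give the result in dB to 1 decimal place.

94.7 dB

Source at 10 m: Lp = 88.9 − 20·log₁₀(10) − 11 = 57.9 dB.
Sum in the linear (power) domain: Σ 10^(Lᵢ/10) = 10^(57.9/10) + 10^(93.1/10) + 10^(79.1/10) + 10^(73.2/10) + 10^(76.6/10) + 10^(88.7/10) = 2.932e+09.
L_total = 10·log₁₀(2.932e+09) = 94.7 dB.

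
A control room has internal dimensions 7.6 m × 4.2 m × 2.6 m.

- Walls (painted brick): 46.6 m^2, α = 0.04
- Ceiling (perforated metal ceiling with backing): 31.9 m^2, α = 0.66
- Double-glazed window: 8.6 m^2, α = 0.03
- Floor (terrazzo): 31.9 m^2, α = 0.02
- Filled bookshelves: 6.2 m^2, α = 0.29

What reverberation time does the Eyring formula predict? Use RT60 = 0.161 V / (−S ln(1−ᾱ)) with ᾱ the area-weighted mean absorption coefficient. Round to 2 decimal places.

0.47 sec

S = Σ Sᵢ = 125.2 m^2.
Absorption A = 46.6×0.04 + 31.9×0.66 + 8.6×0.03 + 31.9×0.02 + 6.2×0.29 = 25.612 sabins.
Mean coefficient ᾱ = A/S = 0.2046.
−S·ln(1−ᾱ) = −125.2 × ln(1 − 0.2046) = 28.660.
V = 7.6 × 4.2 × 2.6 = 82.992 m³.
T = 0.161·V/[−S·ln(1−ᾱ)] = 0.161·82.992/28.660 = 0.47 s.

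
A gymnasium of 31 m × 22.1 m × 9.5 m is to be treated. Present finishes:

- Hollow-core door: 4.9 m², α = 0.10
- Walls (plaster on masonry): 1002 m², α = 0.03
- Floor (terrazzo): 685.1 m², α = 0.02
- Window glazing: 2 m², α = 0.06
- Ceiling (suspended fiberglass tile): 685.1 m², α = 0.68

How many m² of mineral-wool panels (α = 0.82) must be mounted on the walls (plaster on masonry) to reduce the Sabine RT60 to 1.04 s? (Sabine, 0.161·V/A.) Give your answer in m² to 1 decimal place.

629.5

A₁ = Σ Sᵢαᵢ = 4.9*0.10 + 1002*0.03 + 685.1*0.02 + 2*0.06 + 685.1*0.68 = 510.240 sabins.
Required A₂ = 0.161·6508.45/1.04 = 1007.558 sabins.
ΔA needed = 1007.558 − 510.240 = 497.318 sabins.
Net gain per m²: Δα = 0.82 − 0.03 = 0.79.
Panel area = 497.318 / 0.79 = 629.5 m².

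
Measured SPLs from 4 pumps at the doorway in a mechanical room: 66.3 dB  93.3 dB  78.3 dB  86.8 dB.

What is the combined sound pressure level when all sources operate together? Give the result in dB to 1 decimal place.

Sum in the linear (power) domain: Σ 10^(Lᵢ/10) = 10^(66.3/10) + 10^(93.3/10) + 10^(78.3/10) + 10^(86.8/10) = 2.688e+09.
Back to dB: 10·log₁₀ Σ = 94.3 dB.

94.3 dB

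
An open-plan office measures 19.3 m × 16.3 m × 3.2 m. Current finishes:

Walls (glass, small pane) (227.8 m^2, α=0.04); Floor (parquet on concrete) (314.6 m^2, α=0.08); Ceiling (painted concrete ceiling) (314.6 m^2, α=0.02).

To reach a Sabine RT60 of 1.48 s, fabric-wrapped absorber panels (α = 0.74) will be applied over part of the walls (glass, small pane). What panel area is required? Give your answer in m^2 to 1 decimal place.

98.5

Total absorption A₁ = 227.8×0.04 + 314.6×0.08 + 314.6×0.02
  = 9.112 + 25.168 + 6.292 = 40.572 m^2 sabins.
Required A₂ = 0.161·1006.688/1.48 = 109.511 sabins.
ΔA needed = 109.511 − 40.572 = 68.939 sabins.
Each m^2 of panel replacing the walls (glass, small pane) adds (0.74 − 0.04) = 0.70 sabins.
Area = ΔA/Δα = 68.939/0.70 = 98.5 m^2.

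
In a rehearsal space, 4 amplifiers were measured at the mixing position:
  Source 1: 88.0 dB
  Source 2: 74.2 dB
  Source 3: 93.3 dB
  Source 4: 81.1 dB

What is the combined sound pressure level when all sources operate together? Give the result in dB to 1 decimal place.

94.7 dB

Σ 10^(Lᵢ/10) = 2.924e+09.
Combined level = 10 log₁₀(2.924e+09) = 94.7 dB.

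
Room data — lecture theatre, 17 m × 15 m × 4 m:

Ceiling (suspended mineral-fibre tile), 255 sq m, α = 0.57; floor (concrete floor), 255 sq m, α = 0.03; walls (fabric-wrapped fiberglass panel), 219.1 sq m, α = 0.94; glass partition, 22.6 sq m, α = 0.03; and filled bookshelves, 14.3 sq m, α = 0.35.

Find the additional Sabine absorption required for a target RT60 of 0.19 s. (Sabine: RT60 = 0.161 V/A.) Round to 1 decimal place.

Summing Sᵢαᵢ: 145.350 + 7.650 + 205.954 + 0.678 + 5.005 → A₁ = 364.637 sabins.
Target A₂ = 0.161·1020/0.19 = 864.316 sabins (V = 1020 m³).
ΔA = A₂ − A₁ = 864.316 − 364.637 = 499.7 sabins.

499.7 sabins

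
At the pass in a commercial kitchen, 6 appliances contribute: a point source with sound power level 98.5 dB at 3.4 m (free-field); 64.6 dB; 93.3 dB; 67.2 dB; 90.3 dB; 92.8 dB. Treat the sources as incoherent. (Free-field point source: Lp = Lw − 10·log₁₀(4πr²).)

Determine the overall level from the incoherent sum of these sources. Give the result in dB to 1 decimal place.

Source at 3.4 m: Lp = 98.5 − 10·log₁₀(4π·3.4²) = 98.5 − 10·log₁₀(145.267) = 76.9 dB.
Converting to relative power and adding: 10^(76.9/10) + 10^(64.6/10) + 10^(93.3/10) + 10^(67.2/10) + 10^(90.3/10) + 10^(92.8/10) = 5.172e+09.
L_total = 10·log₁₀(5.172e+09) = 97.1 dB.

97.1 dB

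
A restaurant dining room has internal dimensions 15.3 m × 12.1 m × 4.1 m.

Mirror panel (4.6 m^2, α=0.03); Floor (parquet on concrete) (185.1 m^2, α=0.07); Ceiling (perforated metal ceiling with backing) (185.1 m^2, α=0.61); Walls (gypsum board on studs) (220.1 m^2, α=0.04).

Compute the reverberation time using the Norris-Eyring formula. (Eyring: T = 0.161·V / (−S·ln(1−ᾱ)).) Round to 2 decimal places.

Total surface area S = 4.6 + 185.1 + 185.1 + 220.1 = 594.9 m^2.
Absorption A = 4.6×0.03 + 185.1×0.07 + 185.1×0.61 + 220.1×0.04 = 134.810 sabins.
Mean coefficient ᾱ = A/S = 0.2266.
Eyring denominator: −S ln(1−ᾱ) = 152.865.
V = 15.3 × 12.1 × 4.1 = 759.033 m³.
T = 0.161·V/[−S·ln(1−ᾱ)] = 0.161·759.033/152.865 = 0.80 s.

0.80 s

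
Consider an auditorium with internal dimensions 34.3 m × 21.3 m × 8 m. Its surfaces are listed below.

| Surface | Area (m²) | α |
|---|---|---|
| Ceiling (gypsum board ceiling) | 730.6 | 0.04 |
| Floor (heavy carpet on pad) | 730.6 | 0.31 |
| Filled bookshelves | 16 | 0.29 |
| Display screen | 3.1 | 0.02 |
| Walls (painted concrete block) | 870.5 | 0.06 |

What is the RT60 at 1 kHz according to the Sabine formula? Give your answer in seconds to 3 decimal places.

Summing Sᵢαᵢ: 29.224 + 226.486 + 4.640 + 0.062 + 52.230 → A = 312.642 sabins.
Volume V = 34.3 × 21.3 × 8 = 5844.72 m³.
T = 0.161 V/A = 0.161·5844.72/312.642 = 3.010 s.

3.010 sec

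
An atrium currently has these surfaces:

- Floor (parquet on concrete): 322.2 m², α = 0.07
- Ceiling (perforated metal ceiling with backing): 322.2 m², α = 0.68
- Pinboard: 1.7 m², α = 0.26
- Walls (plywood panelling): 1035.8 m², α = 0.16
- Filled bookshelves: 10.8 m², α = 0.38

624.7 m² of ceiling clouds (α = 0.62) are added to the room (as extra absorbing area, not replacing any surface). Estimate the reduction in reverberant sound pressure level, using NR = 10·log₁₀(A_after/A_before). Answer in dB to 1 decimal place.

2.9 dB

A_before = Σ Sᵢαᵢ = 322.2*0.07 + 322.2*0.68 + 1.7*0.26 + 1035.8*0.16 + 10.8*0.38 = 411.924 sabins.
Treatment contributes 624.7·0.62 = 387.314 sabins.
New total A_after = 799.238 sabins.
NR = 10·log₁₀(799.238/411.924) = 2.9 dB.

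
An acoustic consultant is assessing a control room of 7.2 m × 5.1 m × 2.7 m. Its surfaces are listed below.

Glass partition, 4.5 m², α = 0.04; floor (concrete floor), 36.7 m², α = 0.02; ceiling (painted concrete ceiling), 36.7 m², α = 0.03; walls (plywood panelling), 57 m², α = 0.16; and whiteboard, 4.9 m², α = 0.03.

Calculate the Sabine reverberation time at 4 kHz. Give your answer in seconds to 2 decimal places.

1.41 s

Total absorption A = 4.5×0.04 + 36.7×0.02 + 36.7×0.03 + 57×0.16 + 4.9×0.03
  = 0.180 + 0.734 + 1.101 + 9.120 + 0.147 = 11.282 m² sabins.
V = 7.2·5.1·2.7 = 99.144 m³.
RT60 = 0.161 · V / A = 0.161 × 99.144 / 11.282 = 1.41 s.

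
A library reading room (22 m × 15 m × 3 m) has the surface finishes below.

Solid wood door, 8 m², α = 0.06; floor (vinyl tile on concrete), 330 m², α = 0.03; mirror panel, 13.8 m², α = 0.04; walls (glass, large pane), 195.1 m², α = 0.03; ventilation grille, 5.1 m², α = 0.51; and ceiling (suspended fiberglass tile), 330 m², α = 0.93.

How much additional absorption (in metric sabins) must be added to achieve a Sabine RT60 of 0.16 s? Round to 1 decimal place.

Equivalent absorption area: A₁ = 8×0.06 + 330×0.03 + 13.8×0.04 + 195.1×0.03 + 5.1×0.51 + 330×0.93 = 326.286 m².
V = 990 m³. Required absorption A₂ = 0.161 × 990 / 0.16 = 996.188 sabins.
Shortfall: 996.188 − 326.286 = 669.9 sabins.

669.9 sabins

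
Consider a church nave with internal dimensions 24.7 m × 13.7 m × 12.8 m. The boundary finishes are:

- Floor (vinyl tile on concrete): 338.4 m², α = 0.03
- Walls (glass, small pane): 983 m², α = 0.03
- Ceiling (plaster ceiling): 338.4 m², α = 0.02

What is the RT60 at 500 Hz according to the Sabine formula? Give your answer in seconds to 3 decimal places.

15.026 s

Equivalent absorption area: A = 338.4·0.03 + 983·0.03 + 338.4·0.02 = 46.410 m².
V = 24.7·13.7·12.8 = 4331.392 m³.
T = 0.161 V/A = 0.161·4331.392/46.410 = 15.026 s.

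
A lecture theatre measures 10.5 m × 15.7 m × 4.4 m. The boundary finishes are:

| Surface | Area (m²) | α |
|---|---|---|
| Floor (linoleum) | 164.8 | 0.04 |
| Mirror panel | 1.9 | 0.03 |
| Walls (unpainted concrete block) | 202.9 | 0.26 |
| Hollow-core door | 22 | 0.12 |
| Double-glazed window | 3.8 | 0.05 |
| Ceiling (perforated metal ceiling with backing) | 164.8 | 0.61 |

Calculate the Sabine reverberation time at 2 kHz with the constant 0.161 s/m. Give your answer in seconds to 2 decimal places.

0.72 seconds

Summing Sᵢαᵢ: 6.592 + 0.057 + 52.754 + 2.640 + 0.190 + 100.528 → A = 162.761 sabins.
Room volume: 725.34 m³.
T = 0.161 V/A = 0.161·725.34/162.761 = 0.72 s.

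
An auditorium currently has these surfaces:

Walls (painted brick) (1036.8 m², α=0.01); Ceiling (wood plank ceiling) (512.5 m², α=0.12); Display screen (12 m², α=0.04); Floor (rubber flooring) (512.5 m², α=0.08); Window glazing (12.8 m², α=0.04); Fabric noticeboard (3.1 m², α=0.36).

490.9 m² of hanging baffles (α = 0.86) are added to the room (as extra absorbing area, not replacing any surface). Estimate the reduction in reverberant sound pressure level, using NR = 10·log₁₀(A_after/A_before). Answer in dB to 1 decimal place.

Total absorption A_before = 1036.8×0.01 + 512.5×0.12 + 12×0.04 + 512.5×0.08 + 12.8×0.04 + 3.1×0.36
  = 10.368 + 61.500 + 0.480 + 41.000 + 0.512 + 1.116 = 114.976 m² sabins.
Treatment contributes 490.9·0.86 = 422.174 sabins.
A_after = 114.976 + 422.174 = 537.150 sabins.
NR = 10·log₁₀(537.150/114.976) = 6.7 dB.

6.7 dB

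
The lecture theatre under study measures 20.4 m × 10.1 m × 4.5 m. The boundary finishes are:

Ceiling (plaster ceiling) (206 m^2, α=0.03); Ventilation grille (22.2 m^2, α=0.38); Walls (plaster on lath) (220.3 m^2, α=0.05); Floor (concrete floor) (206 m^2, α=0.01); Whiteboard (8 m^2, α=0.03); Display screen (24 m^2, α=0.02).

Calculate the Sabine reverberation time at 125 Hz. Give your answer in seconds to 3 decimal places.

Summing Sᵢαᵢ: 6.180 + 8.436 + 11.015 + 2.060 + 0.240 + 0.480 → A = 28.411 sabins.
V = 20.4·10.1·4.5 = 927.18 m³.
T = 0.161 V/A = 0.161·927.18/28.411 = 5.254 s.

5.254 sec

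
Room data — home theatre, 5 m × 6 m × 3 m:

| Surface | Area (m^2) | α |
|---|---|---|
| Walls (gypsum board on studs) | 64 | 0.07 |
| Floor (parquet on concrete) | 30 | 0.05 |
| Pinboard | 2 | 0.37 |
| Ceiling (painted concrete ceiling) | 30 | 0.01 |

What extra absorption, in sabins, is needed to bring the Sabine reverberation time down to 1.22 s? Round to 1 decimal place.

Total absorption A₁ = 64*0.07 + 30*0.05 + 2*0.37 + 30*0.01
  = 4.480 + 1.500 + 0.740 + 0.300 = 7.020 m^2 sabins.
For T = 1.22 s, need A₂ = 0.161·V/T = 0.161·90/1.22 = 11.877 sabins.
Additional absorption ΔA = 11.877 − 7.020 = 4.9 sabins.

4.9 sabins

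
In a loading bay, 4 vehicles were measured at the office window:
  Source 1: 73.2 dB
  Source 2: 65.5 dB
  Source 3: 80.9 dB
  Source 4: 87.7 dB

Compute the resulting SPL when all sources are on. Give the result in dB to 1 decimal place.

88.7 dB

Σ 10^(Lᵢ/10) = 7.363e+08.
Combined level = 10 log₁₀(7.363e+08) = 88.7 dB.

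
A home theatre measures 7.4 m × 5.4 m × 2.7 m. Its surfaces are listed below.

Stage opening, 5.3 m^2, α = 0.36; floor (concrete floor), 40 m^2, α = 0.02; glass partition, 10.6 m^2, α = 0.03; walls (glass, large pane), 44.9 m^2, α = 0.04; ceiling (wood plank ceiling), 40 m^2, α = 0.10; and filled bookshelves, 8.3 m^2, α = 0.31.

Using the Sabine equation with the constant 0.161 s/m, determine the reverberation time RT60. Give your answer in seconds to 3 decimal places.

1.524 sec

Equivalent absorption area: A = 5.3*0.36 + 40*0.02 + 10.6*0.03 + 44.9*0.04 + 40*0.10 + 8.3*0.31 = 11.395 m^2.
V = 7.4·5.4·2.7 = 107.892 m³.
RT60 = 0.161 · V / A = 0.161 × 107.892 / 11.395 = 1.524 s.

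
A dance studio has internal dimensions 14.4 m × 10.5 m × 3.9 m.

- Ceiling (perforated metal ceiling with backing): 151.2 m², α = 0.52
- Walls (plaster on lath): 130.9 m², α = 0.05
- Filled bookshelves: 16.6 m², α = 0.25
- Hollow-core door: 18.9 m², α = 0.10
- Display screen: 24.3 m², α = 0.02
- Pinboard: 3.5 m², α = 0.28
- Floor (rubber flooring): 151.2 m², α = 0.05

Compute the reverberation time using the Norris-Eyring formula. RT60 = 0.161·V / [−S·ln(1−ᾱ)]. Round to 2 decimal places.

0.85 seconds

Total surface area S = 151.2 + 130.9 + 16.6 + 18.9 + 24.3 + 3.5 + 151.2 = 496.6 m².
Absorption A = 151.2×0.52 + 130.9×0.05 + 16.6×0.25 + 18.9×0.10 + 24.3×0.02 + 3.5×0.28 + 151.2×0.05 = 100.235 sabins.
ᾱ = 100.235 / 496.6 = 0.2018.
−S·ln(1−ᾱ) = −496.6 × ln(1 − 0.2018) = 111.932.
V = 14.4 × 10.5 × 3.9 = 589.68 m³.
RT60 = 0.161 × 589.68 / 111.932 = 0.85 s.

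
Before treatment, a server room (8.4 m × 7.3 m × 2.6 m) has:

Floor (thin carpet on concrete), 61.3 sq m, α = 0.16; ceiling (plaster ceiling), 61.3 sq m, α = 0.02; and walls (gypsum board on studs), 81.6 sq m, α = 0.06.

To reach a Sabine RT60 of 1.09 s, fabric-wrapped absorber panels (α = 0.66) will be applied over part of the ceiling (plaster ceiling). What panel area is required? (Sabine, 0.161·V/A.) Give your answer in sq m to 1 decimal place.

11.9

Total absorption A₁ = 61.3·0.16 + 61.3·0.02 + 81.6·0.06
  = 9.808 + 1.226 + 4.896 = 15.930 sq m sabins.
V = 159.432 m³. Target absorption A₂ = 0.161 × 159.432 / 1.09 = 23.549 sabins.
Absorption to add: 23.549 − 15.930 = 7.619 sabins.
Each sq m of panel replacing the ceiling (plaster ceiling) adds (0.66 − 0.02) = 0.64 sabins.
Area = ΔA/Δα = 7.619/0.64 = 11.9 sq m.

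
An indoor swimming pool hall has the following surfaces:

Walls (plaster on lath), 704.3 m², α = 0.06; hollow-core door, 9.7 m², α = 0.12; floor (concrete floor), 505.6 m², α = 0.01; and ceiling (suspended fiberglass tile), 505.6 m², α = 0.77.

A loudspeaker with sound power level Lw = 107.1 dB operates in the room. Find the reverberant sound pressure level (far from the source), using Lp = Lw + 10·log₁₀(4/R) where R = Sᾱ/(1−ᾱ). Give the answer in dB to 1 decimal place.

85.4 dB

Σ(Sᵢαᵢ) = 704.3·0.06 + 9.7·0.12 + 505.6·0.01 + 505.6·0.77 = 437.790; total area S = 1725.2 m².
ᾱ = 0.2538, so room constant R = A/(1−ᾱ) = 586.693 m².
Lp = 107.1 + 10·log₁₀(4/586.693) = 107.1 + (-21.66) = 85.4 dB.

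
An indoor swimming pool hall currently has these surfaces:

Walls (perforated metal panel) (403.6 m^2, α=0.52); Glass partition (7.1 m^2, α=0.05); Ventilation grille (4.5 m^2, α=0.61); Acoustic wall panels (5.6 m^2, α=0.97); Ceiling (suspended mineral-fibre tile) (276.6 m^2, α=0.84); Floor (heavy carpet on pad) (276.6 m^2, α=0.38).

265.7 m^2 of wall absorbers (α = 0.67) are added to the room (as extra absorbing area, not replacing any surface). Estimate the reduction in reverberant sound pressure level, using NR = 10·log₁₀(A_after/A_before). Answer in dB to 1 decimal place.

Equivalent absorption area: A_before = 403.6×0.52 + 7.1×0.05 + 4.5×0.61 + 5.6×0.97 + 276.6×0.84 + 276.6×0.38 = 555.856 m^2.
Added absorption = 265.7 × 0.67 = 178.019 sabins.
A_after = 555.856 + 178.019 = 733.875 sabins.
Reduction = 10 log₁₀(A_after/A_before) = 10 log₁₀(1.3203) = 1.2 dB.

1.2 dB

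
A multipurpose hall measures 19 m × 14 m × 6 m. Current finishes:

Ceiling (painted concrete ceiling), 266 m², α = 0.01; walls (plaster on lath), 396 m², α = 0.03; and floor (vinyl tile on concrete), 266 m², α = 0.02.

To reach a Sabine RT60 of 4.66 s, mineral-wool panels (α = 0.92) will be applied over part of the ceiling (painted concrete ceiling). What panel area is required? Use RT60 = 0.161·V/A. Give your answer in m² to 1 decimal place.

38.8

A₁ = Σ Sᵢαᵢ = 266*0.01 + 396*0.03 + 266*0.02 = 19.860 sabins.
V = 1596 m³. Target absorption A₂ = 0.161 × 1596 / 4.66 = 55.141 sabins.
Absorption to add: 55.141 − 19.860 = 35.281 sabins.
Each m² of panel replacing the ceiling (painted concrete ceiling) adds (0.92 − 0.01) = 0.91 sabins.
Area = ΔA/Δα = 35.281/0.91 = 38.8 m².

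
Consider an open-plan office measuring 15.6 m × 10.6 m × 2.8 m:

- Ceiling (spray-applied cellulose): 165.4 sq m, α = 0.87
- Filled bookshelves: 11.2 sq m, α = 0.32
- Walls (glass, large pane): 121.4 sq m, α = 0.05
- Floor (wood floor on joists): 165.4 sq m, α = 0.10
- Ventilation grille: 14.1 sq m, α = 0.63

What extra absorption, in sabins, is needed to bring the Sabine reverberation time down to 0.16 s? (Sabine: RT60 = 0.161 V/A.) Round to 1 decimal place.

286.9 sabins

Total absorption A₁ = 165.4×0.87 + 11.2×0.32 + 121.4×0.05 + 165.4×0.10 + 14.1×0.63
  = 143.898 + 3.584 + 6.070 + 16.540 + 8.883 = 178.975 sq m sabins.
Target A₂ = 0.161·463.008/0.16 = 465.902 sabins (V = 463.008 m³).
Additional absorption ΔA = 465.902 − 178.975 = 286.9 sabins.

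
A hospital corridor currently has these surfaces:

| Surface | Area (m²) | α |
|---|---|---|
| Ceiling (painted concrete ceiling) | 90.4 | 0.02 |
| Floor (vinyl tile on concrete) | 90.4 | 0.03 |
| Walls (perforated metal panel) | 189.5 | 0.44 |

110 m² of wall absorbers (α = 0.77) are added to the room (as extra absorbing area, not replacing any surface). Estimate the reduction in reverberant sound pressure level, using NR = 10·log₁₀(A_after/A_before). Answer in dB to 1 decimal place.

Total absorption A_before = 90.4·0.02 + 90.4·0.03 + 189.5·0.44
  = 1.808 + 2.712 + 83.380 = 87.900 m² sabins.
Treatment contributes 110·0.77 = 84.700 sabins.
A_after = 87.900 + 84.700 = 172.600 sabins.
Reduction = 10 log₁₀(A_after/A_before) = 10 log₁₀(1.9636) = 2.9 dB.

2.9 dB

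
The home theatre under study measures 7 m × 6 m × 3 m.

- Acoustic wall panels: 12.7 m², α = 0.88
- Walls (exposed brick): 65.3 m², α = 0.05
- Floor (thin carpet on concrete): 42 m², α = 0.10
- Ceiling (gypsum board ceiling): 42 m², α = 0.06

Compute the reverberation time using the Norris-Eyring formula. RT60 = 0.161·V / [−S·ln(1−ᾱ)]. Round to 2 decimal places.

0.89 sec

S = Σ Sᵢ = 162.0 m².
Σ(Sᵢαᵢ) = 12.7·0.88 + 65.3·0.05 + 42·0.10 + 42·0.06 = 21.161.
Mean coefficient ᾱ = A/S = 0.1306.
Eyring denominator: −S ln(1−ᾱ) = 22.672.
V = 7 × 6 × 3 = 126 m³.
RT60 = 0.161 × 126 / 22.672 = 0.89 s.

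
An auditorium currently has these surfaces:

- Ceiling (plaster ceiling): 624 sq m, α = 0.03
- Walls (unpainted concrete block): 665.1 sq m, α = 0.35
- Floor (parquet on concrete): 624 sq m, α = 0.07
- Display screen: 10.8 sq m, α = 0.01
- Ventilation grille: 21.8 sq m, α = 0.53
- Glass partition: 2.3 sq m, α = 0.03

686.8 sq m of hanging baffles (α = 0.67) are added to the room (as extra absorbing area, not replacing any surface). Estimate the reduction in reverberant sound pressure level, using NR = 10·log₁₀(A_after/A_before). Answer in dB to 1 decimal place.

A_before = Σ Sᵢαᵢ = 624*0.03 + 665.1*0.35 + 624*0.07 + 10.8*0.01 + 21.8*0.53 + 2.3*0.03 = 306.916 sabins.
Added absorption = 686.8 × 0.67 = 460.156 sabins.
New total A_after = 767.072 sabins.
NR = 10·log₁₀(767.072/306.916) = 4.0 dB.

4.0 dB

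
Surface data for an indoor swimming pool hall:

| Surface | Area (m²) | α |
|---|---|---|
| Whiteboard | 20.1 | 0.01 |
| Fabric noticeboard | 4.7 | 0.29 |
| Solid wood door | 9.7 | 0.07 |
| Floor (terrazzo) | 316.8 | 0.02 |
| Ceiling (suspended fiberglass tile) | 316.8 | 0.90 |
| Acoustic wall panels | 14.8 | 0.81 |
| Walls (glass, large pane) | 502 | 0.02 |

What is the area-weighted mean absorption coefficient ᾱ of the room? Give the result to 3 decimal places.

0.266

Total surface area S = 1184.9 m².
Σ(Sᵢαᵢ) = 20.1×0.01 + 4.7×0.29 + 9.7×0.07 + 316.8×0.02 + 316.8×0.90 + 14.8×0.81 + 502×0.02 = 315.727.
ᾱ = 315.727 / 1184.9 = 0.266.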